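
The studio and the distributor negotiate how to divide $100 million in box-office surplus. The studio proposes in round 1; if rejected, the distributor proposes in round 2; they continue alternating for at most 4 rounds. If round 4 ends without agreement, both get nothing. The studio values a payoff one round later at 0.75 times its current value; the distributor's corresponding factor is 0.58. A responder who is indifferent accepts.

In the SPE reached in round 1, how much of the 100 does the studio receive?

Work backward from the last round.
Round 4 (the distributor proposes): the studio will accept anything ≥ 0, so the distributor offers 0 and keeps 100.
Round 3 (the studio proposes): the distributor can get 100 next round, worth 0.58 × 100 = 58 now. The studio offers 58 and keeps 100 − 58 = 42.
Round 2 (the distributor proposes): the studio can get 42 next round, worth 0.75 × 42 = 31.5 now. The distributor offers 31.5 and keeps 100 − 31.5 = 68.5.
Round 1 (the studio proposes): the distributor can get 68.5 next round, worth 0.58 × 68.5 = 39.73 now; the studio offers that and keeps 60.27.

60.27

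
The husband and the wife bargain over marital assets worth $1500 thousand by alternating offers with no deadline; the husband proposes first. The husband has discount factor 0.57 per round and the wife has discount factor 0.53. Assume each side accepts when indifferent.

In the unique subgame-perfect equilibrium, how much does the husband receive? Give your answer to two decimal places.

In a stationary SPE each proposer offers the other exactly their discounted continuation value.
If the husband keeps x when proposing and the wife keeps y when proposing, then x = 1500 − 0.53y and y = 1500 − 0.57x.
Solving: x = 1500(1 − 0.53) / (1 − 0.57·0.53) = 705 / 0.6979 ≈ 1010.1734.
The wife gets 1500 − 1010.1734 ≈ 489.8266.

1010.17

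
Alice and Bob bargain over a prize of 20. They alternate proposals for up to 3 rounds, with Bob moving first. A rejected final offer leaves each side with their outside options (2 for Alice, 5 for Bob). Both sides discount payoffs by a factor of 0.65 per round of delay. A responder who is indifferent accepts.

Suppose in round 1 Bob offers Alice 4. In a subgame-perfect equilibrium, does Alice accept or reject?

Reject

Round 3 (Bob proposes): Alice gets 2 if talks fail, so Bob offers 2 and keeps 18.
Round 2 (Alice proposes): Bob can get 18 next round, worth 0.65 × 18 = 11.7 now. Alice offers 11.7 and keeps 20 − 11.7 = 8.3.
So by rejecting in round 1, Alice gets 8.3 next round, worth 0.65 × 8.3 = 5.395 now.
Offer 4 < 5.395, so Alice rejects.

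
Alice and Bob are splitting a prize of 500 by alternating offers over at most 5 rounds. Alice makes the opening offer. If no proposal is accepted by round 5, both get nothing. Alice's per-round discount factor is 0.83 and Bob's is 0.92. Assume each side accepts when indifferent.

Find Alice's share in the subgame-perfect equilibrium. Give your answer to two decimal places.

Round 5 (Alice proposes): Bob will accept anything ≥ 0, so Alice offers 0 and keeps 500.
Round 4 (Bob proposes): Alice can get 500 next round, worth 0.83 × 500 = 415 now. Bob offers 415 and keeps 500 − 415 = 85.
Round 3 (Alice proposes): Bob can get 85 next round, worth 0.92 × 85 = 78.2 now; Alice offers that and keeps 421.8.
Round 2 (Bob proposes): Alice can get 421.8 next round, worth 0.83 × 421.8 = 350.094 now; Bob offers that and keeps 149.906.
Round 1 (Alice proposes): Bob can get 149.906 next round, worth 0.92 × 149.906 = 137.91352 now, so Alice offers 137.91352, keeping 362.08648.

362.09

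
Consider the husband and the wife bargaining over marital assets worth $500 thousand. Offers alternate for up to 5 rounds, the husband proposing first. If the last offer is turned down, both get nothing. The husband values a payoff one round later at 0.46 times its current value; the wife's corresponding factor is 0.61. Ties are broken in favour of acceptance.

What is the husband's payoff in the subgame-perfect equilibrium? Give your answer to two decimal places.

Solve by backward induction from round 5.
Round 5 (the husband proposes): the wife will accept anything ≥ 0, so the husband offers 0 and keeps 500.
Round 4 (the wife proposes): the husband can get 500 next round, worth 0.46 × 500 = 230 now; the wife offers that and keeps 270.
Round 3 (the husband proposes): the wife can get 270 next round, worth 0.61 × 270 = 164.7 now, so the husband offers 164.7, keeping 335.3.
Round 2 (the wife proposes): the husband can get 335.3 next round, worth 0.46 × 335.3 = 154.238 now. The wife offers 154.238 and keeps 500 − 154.238 = 345.762.
Round 1 (the husband proposes): the wife can get 345.762 next round, worth 0.61 × 345.762 = 210.91482 now. The husband offers 210.91482 and keeps 500 − 210.91482 = 289.08518.

289.09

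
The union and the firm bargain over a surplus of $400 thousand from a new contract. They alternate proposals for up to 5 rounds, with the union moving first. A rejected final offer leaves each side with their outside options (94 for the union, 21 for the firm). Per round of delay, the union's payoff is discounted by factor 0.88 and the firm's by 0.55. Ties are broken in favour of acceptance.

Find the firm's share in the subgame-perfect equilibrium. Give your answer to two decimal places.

44.10

Solve by backward induction from round 5.
Round 5 (the union proposes): the firm gets 21 if talks fail, so the union offers 21 and keeps 379.
Round 4 (the firm proposes): the union can get 379 next round, worth 0.88 × 379 = 333.52 now, so the firm offers 333.52, keeping 66.48.
Round 3 (the union proposes): the firm can get 66.48 next round, worth 0.55 × 66.48 = 36.564 now, so the union offers 36.564, keeping 363.436.
Round 2 (the firm proposes): the union can get 363.436 next round, worth 0.88 × 363.436 = 319.82368 now, so the firm offers 319.82368, keeping 80.17632.
Round 1 (the union proposes): the firm can get 80.17632 next round, worth 0.55 × 80.17632 = 44.096976 now. The union offers 44.096976 and keeps 400 − 44.096976 = 355.903024.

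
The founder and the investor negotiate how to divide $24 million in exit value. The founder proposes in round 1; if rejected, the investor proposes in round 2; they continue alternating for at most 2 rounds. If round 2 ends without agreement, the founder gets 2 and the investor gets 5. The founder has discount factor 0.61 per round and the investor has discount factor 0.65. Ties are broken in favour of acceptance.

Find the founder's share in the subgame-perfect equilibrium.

Round 2 (the investor proposes): the founder gets 2 if talks fail, so the investor offers 2 and keeps 22.
Round 1 (the founder proposes): the investor can get 22 next round, worth 0.65 × 22 = 14.3 now; the founder offers that and keeps 9.7.

9.7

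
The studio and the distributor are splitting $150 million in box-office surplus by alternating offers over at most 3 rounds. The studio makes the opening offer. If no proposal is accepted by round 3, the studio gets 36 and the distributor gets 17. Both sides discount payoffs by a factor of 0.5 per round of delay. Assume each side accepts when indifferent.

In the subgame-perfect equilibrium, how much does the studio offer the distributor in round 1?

41.75

By backward induction:
Round 3 (the studio proposes): the distributor gets 17 if talks fail, so the studio offers 17 and keeps 133.
Round 2 (the distributor proposes): the studio can get 133 next round, worth 0.5 × 133 = 66.5 now, so the distributor offers 66.5, keeping 83.5.
Round 1 (the studio proposes): the distributor can get 83.5 next round, worth 0.5 × 83.5 = 41.75 now; the studio offers that and keeps 108.25.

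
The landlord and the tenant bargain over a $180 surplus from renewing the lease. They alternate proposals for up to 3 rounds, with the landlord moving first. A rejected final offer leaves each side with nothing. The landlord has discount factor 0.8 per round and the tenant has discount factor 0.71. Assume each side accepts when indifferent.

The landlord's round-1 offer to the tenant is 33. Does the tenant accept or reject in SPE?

Accept

Round 3 (the landlord proposes): rejection yields 0 for the tenant; the landlord offers 0 and keeps 180.
Round 2 (the tenant proposes): the landlord can get 180 next round, worth 0.8 × 180 = 144 now, so the tenant offers 144, keeping 36.
So by rejecting in round 1, the tenant gets 36 next round, worth 0.71 × 36 = 25.56 now.
Offer 33 ≥ 25.56, so the tenant accepts.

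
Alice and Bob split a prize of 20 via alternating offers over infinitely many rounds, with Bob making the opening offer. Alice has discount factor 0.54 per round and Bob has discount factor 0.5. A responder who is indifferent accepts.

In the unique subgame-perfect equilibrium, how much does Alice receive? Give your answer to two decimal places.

7.40

In a stationary SPE each proposer offers the other exactly their discounted continuation value.
If Bob keeps x when proposing and Alice keeps y when proposing, then x = 20 − 0.54y and y = 20 − 0.5x.
Solving: x = 20(1 − 0.54) / (1 − 0.5·0.54) = 9.2 / 0.73 ≈ 12.6027.
Alice gets 20 − 12.6027 ≈ 7.3973.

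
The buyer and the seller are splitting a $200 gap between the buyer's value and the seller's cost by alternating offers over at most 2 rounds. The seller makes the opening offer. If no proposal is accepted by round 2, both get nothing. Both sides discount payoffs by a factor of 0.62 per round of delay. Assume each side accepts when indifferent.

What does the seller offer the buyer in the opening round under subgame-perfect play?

Round 2 (the buyer proposes): rejection yields 0 for the seller; the buyer offers 0 and keeps 200.
Round 1 (the seller proposes): the buyer can get 200 next round, worth 0.62 × 200 = 124 now. The seller offers 124 and keeps 200 − 124 = 76.

124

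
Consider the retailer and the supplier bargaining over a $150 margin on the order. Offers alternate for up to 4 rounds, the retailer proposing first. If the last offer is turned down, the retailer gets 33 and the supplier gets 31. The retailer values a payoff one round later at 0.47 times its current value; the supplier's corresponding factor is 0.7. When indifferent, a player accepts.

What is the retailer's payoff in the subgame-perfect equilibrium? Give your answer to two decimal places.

Solve by backward induction from round 4.
Round 4 (the supplier proposes): the retailer gets 33 if talks fail, so the supplier offers 33 and keeps 117.
Round 3 (the retailer proposes): the supplier can get 117 next round, worth 0.7 × 117 = 81.9 now, so the retailer offers 81.9, keeping 68.1.
Round 2 (the supplier proposes): the retailer can get 68.1 next round, worth 0.47 × 68.1 = 32.007 now. The supplier offers 32.007 and keeps 150 − 32.007 = 117.993.
Round 1 (the retailer proposes): the supplier can get 117.993 next round, worth 0.7 × 117.993 = 82.5951 now. The retailer offers 82.5951 and keeps 150 − 82.5951 = 67.4049.

67.40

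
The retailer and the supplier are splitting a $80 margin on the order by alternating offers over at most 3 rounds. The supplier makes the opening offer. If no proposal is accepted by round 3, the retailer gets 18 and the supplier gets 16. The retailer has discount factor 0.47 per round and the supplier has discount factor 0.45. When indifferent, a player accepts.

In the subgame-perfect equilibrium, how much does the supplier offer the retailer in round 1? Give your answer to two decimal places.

Round 3 (the supplier proposes): the retailer gets 18 if talks fail, so the supplier offers 18 and keeps 62.
Round 2 (the retailer proposes): the supplier can get 62 next round, worth 0.45 × 62 = 27.9 now; the retailer offers that and keeps 52.1.
Round 1 (the supplier proposes): the retailer can get 52.1 next round, worth 0.47 × 52.1 = 24.487 now; the supplier offers that and keeps 55.513.

24.49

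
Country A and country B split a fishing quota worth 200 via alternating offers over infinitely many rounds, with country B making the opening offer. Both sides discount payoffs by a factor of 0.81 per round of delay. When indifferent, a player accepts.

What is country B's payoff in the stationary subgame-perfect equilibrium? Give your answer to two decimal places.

When country B proposes, country A accepts any offer worth at least 0.81 times what country A would get by proposing next round; and vice versa.
This gives x = 200 − 0.81y and y = 200 − 0.81x, where x and y are each side's share when it proposes.
Hence (1 − 0.81·0.81)x = 200(1 − 0.81), i.e. 0.3439·x = 38.
x ≈ 110.4972; country A's share is 200 − x ≈ 89.5028.

110.50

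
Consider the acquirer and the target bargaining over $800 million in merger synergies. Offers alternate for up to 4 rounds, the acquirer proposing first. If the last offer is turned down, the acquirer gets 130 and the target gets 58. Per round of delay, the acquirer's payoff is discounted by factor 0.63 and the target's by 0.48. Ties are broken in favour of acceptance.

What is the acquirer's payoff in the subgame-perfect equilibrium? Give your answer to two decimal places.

560.67

By backward induction:
Round 4 (the target proposes): the acquirer gets 130 if talks fail, so the target offers 130 and keeps 670.
Round 3 (the acquirer proposes): the target can get 670 next round, worth 0.48 × 670 = 321.6 now. The acquirer offers 321.6 and keeps 800 − 321.6 = 478.4.
Round 2 (the target proposes): the acquirer can get 478.4 next round, worth 0.63 × 478.4 = 301.392 now, so the target offers 301.392, keeping 498.608.
Round 1 (the acquirer proposes): the target can get 498.608 next round, worth 0.48 × 498.608 = 239.33184 now; the acquirer offers that and keeps 560.66816.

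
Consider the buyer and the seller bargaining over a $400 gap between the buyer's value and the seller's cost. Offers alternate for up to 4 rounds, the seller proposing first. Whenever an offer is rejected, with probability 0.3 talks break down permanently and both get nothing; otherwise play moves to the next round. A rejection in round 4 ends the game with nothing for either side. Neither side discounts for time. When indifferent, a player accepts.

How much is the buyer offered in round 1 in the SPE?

221.2

Round 4 (the buyer proposes): the seller will accept anything ≥ 0, so the buyer offers 0 and keeps 400.
Round 3 (the seller proposes): rejecting gives the buyer an expected 0.7 × 400 = 280, so the seller offers 280, keeping 120.
Round 2 (the buyer proposes): rejecting gives the seller an expected 0.7 × 120 = 84. The buyer offers 84 and keeps 400 − 84 = 316.
Round 1 (the seller proposes): rejecting gives the buyer an expected 0.7 × 316 = 221.2. The seller offers 221.2 and keeps 400 − 221.2 = 178.8.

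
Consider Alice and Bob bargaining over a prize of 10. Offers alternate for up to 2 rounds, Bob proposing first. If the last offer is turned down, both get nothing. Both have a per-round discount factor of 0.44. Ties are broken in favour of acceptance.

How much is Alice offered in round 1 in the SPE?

4.4

Work backward from the last round.
Round 2 (Alice proposes): Bob will accept anything ≥ 0, so Alice offers 0 and keeps 10.
Round 1 (Bob proposes): Alice can get 10 next round, worth 0.44 × 10 = 4.4 now, so Bob offers 4.4, keeping 5.6.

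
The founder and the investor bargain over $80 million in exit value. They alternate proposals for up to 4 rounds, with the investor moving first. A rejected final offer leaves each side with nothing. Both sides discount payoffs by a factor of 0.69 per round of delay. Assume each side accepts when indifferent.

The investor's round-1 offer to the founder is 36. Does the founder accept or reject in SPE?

Work out the founder's continuation value if the offer is rejected.
Round 4 (the founder proposes): rejection yields 0 for the investor; the founder offers 0 and keeps 80.
Round 3 (the investor proposes): the founder can get 80 next round, worth 0.69 × 80 = 55.2 now; the investor offers that and keeps 24.8.
Round 2 (the founder proposes): the investor can get 24.8 next round, worth 0.69 × 24.8 = 17.112 now; the founder offers that and keeps 62.888.
So by rejecting in round 1, the founder gets 62.888 next round, worth 0.69 × 62.888 = 43.39272 now.
Offer 36 < 43.39272, so the founder rejects.

Reject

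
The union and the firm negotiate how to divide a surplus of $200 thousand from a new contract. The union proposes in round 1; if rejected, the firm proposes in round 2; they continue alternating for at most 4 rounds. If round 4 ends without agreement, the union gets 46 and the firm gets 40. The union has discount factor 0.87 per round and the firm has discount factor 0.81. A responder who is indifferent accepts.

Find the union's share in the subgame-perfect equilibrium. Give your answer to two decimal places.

Round 4 (the firm proposes): the union gets 46 if talks fail, so the firm offers 46 and keeps 154.
Round 3 (the union proposes): the firm can get 154 next round, worth 0.81 × 154 = 124.74 now. The union offers 124.74 and keeps 200 − 124.74 = 75.26.
Round 2 (the firm proposes): the union can get 75.26 next round, worth 0.87 × 75.26 = 65.4762 now; the firm offers that and keeps 134.5238.
Round 1 (the union proposes): the firm can get 134.5238 next round, worth 0.81 × 134.5238 = 108.964278 now, so the union offers 108.964278, keeping 91.035722.

91.04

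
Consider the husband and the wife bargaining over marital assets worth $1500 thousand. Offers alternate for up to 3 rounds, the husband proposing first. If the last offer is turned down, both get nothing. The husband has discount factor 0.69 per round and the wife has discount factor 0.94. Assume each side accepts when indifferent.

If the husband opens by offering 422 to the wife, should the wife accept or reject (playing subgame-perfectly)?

Reject

Round 3 (the husband proposes): rejection yields 0 for the wife; the husband offers 0 and keeps 1500.
Round 2 (the wife proposes): the husband can get 1500 next round, worth 0.69 × 1500 = 1035 now; the wife offers that and keeps 465.
So by rejecting in round 1, the wife gets 465 next round, worth 0.94 × 465 = 437.1 now.
Offer 422 < 437.1, so the wife rejects.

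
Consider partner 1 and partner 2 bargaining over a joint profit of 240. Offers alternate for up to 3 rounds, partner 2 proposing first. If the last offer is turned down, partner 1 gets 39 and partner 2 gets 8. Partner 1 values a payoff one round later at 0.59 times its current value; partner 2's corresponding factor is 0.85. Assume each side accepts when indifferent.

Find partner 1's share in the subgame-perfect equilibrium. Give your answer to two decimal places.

40.80

Solve by backward induction from round 3.
Round 3 (partner 2 proposes): partner 1 gets 39 if talks fail, so partner 2 offers 39 and keeps 201.
Round 2 (partner 1 proposes): partner 2 can get 201 next round, worth 0.85 × 201 = 170.85 now, so partner 1 offers 170.85, keeping 69.15.
Round 1 (partner 2 proposes): partner 1 can get 69.15 next round, worth 0.59 × 69.15 = 40.7985 now. Partner 2 offers 40.7985 and keeps 240 − 40.7985 = 199.2015.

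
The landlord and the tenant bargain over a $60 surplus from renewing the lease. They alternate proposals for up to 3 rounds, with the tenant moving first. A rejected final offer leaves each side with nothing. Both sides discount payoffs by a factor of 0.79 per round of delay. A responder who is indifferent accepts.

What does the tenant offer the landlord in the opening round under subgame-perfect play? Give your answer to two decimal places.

9.95

Round 3 (the tenant proposes): the landlord will accept anything ≥ 0, so the tenant offers 0 and keeps 60.
Round 2 (the landlord proposes): the tenant can get 60 next round, worth 0.79 × 60 = 47.4 now. The landlord offers 47.4 and keeps 60 − 47.4 = 12.6.
Round 1 (the tenant proposes): the landlord can get 12.6 next round, worth 0.79 × 12.6 = 9.954 now. The tenant offers 9.954 and keeps 60 − 9.954 = 50.046.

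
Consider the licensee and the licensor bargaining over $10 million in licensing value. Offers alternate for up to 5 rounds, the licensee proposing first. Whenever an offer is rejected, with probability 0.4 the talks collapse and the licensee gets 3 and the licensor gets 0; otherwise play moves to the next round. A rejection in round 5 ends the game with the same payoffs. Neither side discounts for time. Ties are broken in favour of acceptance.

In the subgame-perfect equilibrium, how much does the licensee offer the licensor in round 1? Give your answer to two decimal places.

By backward induction:
Round 5 (the licensee proposes): rejection yields 0 for the licensor; the licensee offers 0 and keeps 10.
Round 4 (the licensor proposes): rejecting gives the licensee an expected 0.6 × 10 + 0.4 × 3 = 7.2, so the licensor offers 7.2, keeping 2.8.
Round 3 (the licensee proposes): rejecting gives the licensor an expected 0.6 × 2.8 = 1.68, so the licensee offers 1.68, keeping 8.32.
Round 2 (the licensor proposes): rejecting gives the licensee an expected 0.6 × 8.32 + 0.4 × 3 = 6.192, so the licensor offers 6.192, keeping 3.808.
Round 1 (the licensee proposes): rejecting gives the licensor an expected 0.6 × 3.808 = 2.2848, so the licensee offers 2.2848, keeping 7.7152.

2.28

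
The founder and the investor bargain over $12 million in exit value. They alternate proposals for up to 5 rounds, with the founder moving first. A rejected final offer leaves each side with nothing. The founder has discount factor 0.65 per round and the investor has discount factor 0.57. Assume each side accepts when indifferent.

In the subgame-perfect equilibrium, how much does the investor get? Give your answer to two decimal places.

Work backward from the last round.
Round 5 (the founder proposes): rejection yields 0 for the investor; the founder offers 0 and keeps 12.
Round 4 (the investor proposes): the founder can get 12 next round, worth 0.65 × 12 = 7.8 now, so the investor offers 7.8, keeping 4.2.
Round 3 (the founder proposes): the investor can get 4.2 next round, worth 0.57 × 4.2 = 2.394 now, so the founder offers 2.394, keeping 9.606.
Round 2 (the investor proposes): the founder can get 9.606 next round, worth 0.65 × 9.606 = 6.2439 now, so the investor offers 6.2439, keeping 5.7561.
Round 1 (the founder proposes): the investor can get 5.7561 next round, worth 0.57 × 5.7561 = 3.280977 now. The founder offers 3.280977 and keeps 12 − 3.280977 = 8.719023.

3.28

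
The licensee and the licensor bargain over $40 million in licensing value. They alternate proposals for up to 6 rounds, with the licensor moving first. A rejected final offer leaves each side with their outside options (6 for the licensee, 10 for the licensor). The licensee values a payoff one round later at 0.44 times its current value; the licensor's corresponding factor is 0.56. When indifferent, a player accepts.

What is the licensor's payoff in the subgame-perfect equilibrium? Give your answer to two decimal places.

29.55

Round 6 (the licensee proposes): the licensor gets 10 if talks fail, so the licensee offers 10 and keeps 30.
Round 5 (the licensor proposes): the licensee can get 30 next round, worth 0.44 × 30 = 13.2 now; the licensor offers that and keeps 26.8.
Round 4 (the licensee proposes): the licensor can get 26.8 next round, worth 0.56 × 26.8 = 15.008 now; the licensee offers that and keeps 24.992.
Round 3 (the licensor proposes): the licensee can get 24.992 next round, worth 0.44 × 24.992 = 10.99648 now. The licensor offers 10.99648 and keeps 40 − 10.99648 = 29.00352.
Round 2 (the licensee proposes): the licensor can get 29.00352 next round, worth 0.56 × 29.00352 = 16.2419712 now; the licensee offers that and keeps 23.7580288.
Round 1 (the licensor proposes): the licensee can get 23.7580288 next round, worth 0.44 × 23.7580288 = 10.453532672 now; the licensor offers that and keeps 29.546467328.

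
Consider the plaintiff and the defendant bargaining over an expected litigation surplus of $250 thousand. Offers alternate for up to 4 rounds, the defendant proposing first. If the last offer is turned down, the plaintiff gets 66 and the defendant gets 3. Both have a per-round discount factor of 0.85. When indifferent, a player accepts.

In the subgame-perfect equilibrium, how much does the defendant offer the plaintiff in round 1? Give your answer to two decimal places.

Work backward from the last round.
Round 4 (the plaintiff proposes): the defendant gets 3 if talks fail, so the plaintiff offers 3 and keeps 247.
Round 3 (the defendant proposes): the plaintiff can get 247 next round, worth 0.85 × 247 = 209.95 now. The defendant offers 209.95 and keeps 250 − 209.95 = 40.05.
Round 2 (the plaintiff proposes): the defendant can get 40.05 next round, worth 0.85 × 40.05 = 34.0425 now. The plaintiff offers 34.0425 and keeps 250 − 34.0425 = 215.9575.
Round 1 (the defendant proposes): the plaintiff can get 215.9575 next round, worth 0.85 × 215.9575 = 183.563875 now. The defendant offers 183.563875 and keeps 250 − 183.563875 = 66.436125.

183.56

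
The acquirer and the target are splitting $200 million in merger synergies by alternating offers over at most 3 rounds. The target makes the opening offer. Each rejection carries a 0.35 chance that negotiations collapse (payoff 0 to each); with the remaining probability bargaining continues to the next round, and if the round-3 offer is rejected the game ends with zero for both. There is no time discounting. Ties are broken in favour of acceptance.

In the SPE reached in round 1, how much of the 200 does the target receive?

By backward induction:
Round 3 (the target proposes): rejection yields 0 for the acquirer; the target offers 0 and keeps 200.
Round 2 (the acquirer proposes): rejecting gives the target an expected 0.65 × 200 = 130; the acquirer offers that and keeps 70.
Round 1 (the target proposes): rejecting gives the acquirer an expected 0.65 × 70 = 45.5; the target offers that and keeps 154.5.

154.5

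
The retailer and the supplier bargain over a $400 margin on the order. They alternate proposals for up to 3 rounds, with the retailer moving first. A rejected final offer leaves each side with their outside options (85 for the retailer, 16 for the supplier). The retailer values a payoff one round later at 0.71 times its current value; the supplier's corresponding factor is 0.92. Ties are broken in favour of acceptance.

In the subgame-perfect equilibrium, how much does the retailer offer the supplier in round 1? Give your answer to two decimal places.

117.17

By backward induction:
Round 3 (the retailer proposes): the supplier gets 16 if talks fail, so the retailer offers 16 and keeps 384.
Round 2 (the supplier proposes): the retailer can get 384 next round, worth 0.71 × 384 = 272.64 now, so the supplier offers 272.64, keeping 127.36.
Round 1 (the retailer proposes): the supplier can get 127.36 next round, worth 0.92 × 127.36 = 117.1712 now, so the retailer offers 117.1712, keeping 282.8288.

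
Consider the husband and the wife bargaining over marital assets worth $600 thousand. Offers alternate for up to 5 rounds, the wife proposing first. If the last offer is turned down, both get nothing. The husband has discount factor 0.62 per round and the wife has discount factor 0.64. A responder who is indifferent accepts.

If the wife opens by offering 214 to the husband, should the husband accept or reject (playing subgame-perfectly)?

Round 5 (the wife proposes): rejection yields 0 for the husband; the wife offers 0 and keeps 600.
Round 4 (the husband proposes): the wife can get 600 next round, worth 0.64 × 600 = 384 now; the husband offers that and keeps 216.
Round 3 (the wife proposes): the husband can get 216 next round, worth 0.62 × 216 = 133.92 now, so the wife offers 133.92, keeping 466.08.
Round 2 (the husband proposes): the wife can get 466.08 next round, worth 0.64 × 466.08 = 298.2912 now. The husband offers 298.2912 and keeps 600 − 298.2912 = 301.7088.
So by rejecting in round 1, the husband gets 301.7088 next round, worth 0.62 × 301.7088 = 187.059456 now.
Offer 214 ≥ 187.059456, so the husband accepts.

Accept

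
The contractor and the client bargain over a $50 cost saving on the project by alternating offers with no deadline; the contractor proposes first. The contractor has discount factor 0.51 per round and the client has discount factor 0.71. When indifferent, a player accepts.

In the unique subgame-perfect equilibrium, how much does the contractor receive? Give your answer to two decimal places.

In a stationary SPE each proposer offers the other exactly their discounted continuation value.
If the contractor keeps x when proposing and the client keeps y when proposing, then x = 50 − 0.71y and y = 50 − 0.51x.
Solving: x = 50(1 − 0.71) / (1 − 0.51·0.71) = 14.5 / 0.6379 ≈ 22.7308.
The client gets 50 − 22.7308 ≈ 27.2692.

22.73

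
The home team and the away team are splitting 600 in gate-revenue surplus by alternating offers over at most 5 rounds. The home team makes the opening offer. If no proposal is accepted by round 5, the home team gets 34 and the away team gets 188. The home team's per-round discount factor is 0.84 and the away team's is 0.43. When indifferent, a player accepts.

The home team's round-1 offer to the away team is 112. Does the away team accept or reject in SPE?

Accept

Work out the away team's continuation value if the offer is rejected.
Round 5 (the home team proposes): the away team gets 188 if talks fail, so the home team offers 188 and keeps 412.
Round 4 (the away team proposes): the home team can get 412 next round, worth 0.84 × 412 = 346.08 now. The away team offers 346.08 and keeps 600 − 346.08 = 253.92.
Round 3 (the home team proposes): the away team can get 253.92 next round, worth 0.43 × 253.92 = 109.1856 now, so the home team offers 109.1856, keeping 490.8144.
Round 2 (the away team proposes): the home team can get 490.8144 next round, worth 0.84 × 490.8144 = 412.284096 now. The away team offers 412.284096 and keeps 600 − 412.284096 = 187.715904.
So by rejecting in round 1, the away team gets 187.715904 next round, worth 0.43 × 187.715904 = 80.71783872 now.
Offer 112 ≥ 80.71783872, so the away team accepts.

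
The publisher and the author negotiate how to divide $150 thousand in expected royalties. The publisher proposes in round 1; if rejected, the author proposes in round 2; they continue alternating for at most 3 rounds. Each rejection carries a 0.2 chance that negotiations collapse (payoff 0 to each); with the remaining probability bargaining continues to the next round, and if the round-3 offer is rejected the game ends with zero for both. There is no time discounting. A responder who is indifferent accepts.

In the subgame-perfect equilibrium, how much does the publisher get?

By backward induction:
Round 3 (the publisher proposes): the author will accept anything ≥ 0, so the publisher offers 0 and keeps 150.
Round 2 (the author proposes): rejecting gives the publisher an expected 0.8 × 150 = 120. The author offers 120 and keeps 150 − 120 = 30.
Round 1 (the publisher proposes): rejecting gives the author an expected 0.8 × 30 = 24. The publisher offers 24 and keeps 150 − 24 = 126.

126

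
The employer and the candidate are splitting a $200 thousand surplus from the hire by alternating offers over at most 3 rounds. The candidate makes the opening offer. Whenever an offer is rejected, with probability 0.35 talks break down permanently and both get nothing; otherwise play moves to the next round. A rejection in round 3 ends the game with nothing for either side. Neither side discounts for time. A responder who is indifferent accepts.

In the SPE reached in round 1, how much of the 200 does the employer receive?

45.5

Round 3 (the candidate proposes): rejection yields 0 for the employer; the candidate offers 0 and keeps 200.
Round 2 (the employer proposes): rejecting gives the candidate an expected 0.65 × 200 = 130. The employer offers 130 and keeps 200 − 130 = 70.
Round 1 (the candidate proposes): rejecting gives the employer an expected 0.65 × 70 = 45.5; the candidate offers that and keeps 154.5.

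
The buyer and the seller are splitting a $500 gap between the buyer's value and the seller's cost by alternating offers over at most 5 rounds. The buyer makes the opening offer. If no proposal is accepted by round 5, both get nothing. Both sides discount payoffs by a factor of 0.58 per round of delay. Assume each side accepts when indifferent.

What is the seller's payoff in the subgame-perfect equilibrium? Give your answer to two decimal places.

162.77

Round 5 (the buyer proposes): rejection yields 0 for the seller; the buyer offers 0 and keeps 500.
Round 4 (the seller proposes): the buyer can get 500 next round, worth 0.58 × 500 = 290 now; the seller offers that and keeps 210.
Round 3 (the buyer proposes): the seller can get 210 next round, worth 0.58 × 210 = 121.8 now, so the buyer offers 121.8, keeping 378.2.
Round 2 (the seller proposes): the buyer can get 378.2 next round, worth 0.58 × 378.2 = 219.356 now, so the seller offers 219.356, keeping 280.644.
Round 1 (the buyer proposes): the seller can get 280.644 next round, worth 0.58 × 280.644 = 162.77352 now; the buyer offers that and keeps 337.22648.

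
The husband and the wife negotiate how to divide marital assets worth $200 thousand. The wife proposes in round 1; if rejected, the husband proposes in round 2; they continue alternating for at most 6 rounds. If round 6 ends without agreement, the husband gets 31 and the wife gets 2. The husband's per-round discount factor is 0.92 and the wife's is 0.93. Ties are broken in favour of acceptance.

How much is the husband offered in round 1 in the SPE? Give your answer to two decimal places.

Round 6 (the husband proposes): the wife gets 2 if talks fail, so the husband offers 2 and keeps 198.
Round 5 (the wife proposes): the husband can get 198 next round, worth 0.92 × 198 = 182.16 now. The wife offers 182.16 and keeps 200 − 182.16 = 17.84.
Round 4 (the husband proposes): the wife can get 17.84 next round, worth 0.93 × 17.84 = 16.5912 now; the husband offers that and keeps 183.4088.
Round 3 (the wife proposes): the husband can get 183.4088 next round, worth 0.92 × 183.4088 = 168.736096 now, so the wife offers 168.736096, keeping 31.263904.
Round 2 (the husband proposes): the wife can get 31.263904 next round, worth 0.93 × 31.263904 = 29.07543072 now; the husband offers that and keeps 170.92456928.
Round 1 (the wife proposes): the husband can get 170.92456928 next round, worth 0.92 × 170.92456928 = 157.2506037376 now, so the wife offers 157.2506037376, keeping 42.7493962624.

157.25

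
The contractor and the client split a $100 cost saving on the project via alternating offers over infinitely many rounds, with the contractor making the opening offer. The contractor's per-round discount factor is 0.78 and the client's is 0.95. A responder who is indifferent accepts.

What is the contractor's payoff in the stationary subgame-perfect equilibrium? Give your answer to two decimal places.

19.31

Let x be the contractor's share when the contractor proposes and y be the client's share when the client proposes.
The client accepts iff offered ≥ 0.95·y, so x = 100 − 0.95y. Symmetrically y = 100 − 0.78x.
Substituting: x = 100 − 0.95(100 − 0.78x), giving x(1 − 0.78·0.95) = 100(1 − 0.95).
So x = 100 × 0.05 / 0.259 ≈ 19.3050, and the client receives 100 − x ≈ 80.6950.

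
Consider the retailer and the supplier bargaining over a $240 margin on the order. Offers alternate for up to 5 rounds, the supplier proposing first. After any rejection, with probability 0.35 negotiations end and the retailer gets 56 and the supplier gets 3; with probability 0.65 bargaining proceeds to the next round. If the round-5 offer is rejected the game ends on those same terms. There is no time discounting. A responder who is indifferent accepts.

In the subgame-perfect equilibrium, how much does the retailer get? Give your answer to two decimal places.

114.57

Round 5 (the supplier proposes): the retailer gets 56 if talks fail, so the supplier offers 56 and keeps 184.
Round 4 (the retailer proposes): rejecting gives the supplier an expected 0.65 × 184 + 0.35 × 3 = 120.65, so the retailer offers 120.65, keeping 119.35.
Round 3 (the supplier proposes): rejecting gives the retailer an expected 0.65 × 119.35 + 0.35 × 56 = 97.1775. The supplier offers 97.1775 and keeps 240 − 97.1775 = 142.8225.
Round 2 (the retailer proposes): rejecting gives the supplier an expected 0.65 × 142.8225 + 0.35 × 3 = 93.884625, so the retailer offers 93.884625, keeping 146.115375.
Round 1 (the supplier proposes): rejecting gives the retailer an expected 0.65 × 146.115375 + 0.35 × 56 = 114.57499375, so the supplier offers 114.57499375, keeping 125.42500625.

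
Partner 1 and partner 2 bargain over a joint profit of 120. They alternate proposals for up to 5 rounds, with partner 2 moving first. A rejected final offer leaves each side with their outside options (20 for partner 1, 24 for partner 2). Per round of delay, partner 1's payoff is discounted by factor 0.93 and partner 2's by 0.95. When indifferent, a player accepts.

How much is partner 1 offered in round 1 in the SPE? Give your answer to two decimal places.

26.12

Work backward from the last round.
Round 5 (partner 2 proposes): partner 1 gets 20 if talks fail, so partner 2 offers 20 and keeps 100.
Round 4 (partner 1 proposes): partner 2 can get 100 next round, worth 0.95 × 100 = 95 now; partner 1 offers that and keeps 25.
Round 3 (partner 2 proposes): partner 1 can get 25 next round, worth 0.93 × 25 = 23.25 now; partner 2 offers that and keeps 96.75.
Round 2 (partner 1 proposes): partner 2 can get 96.75 next round, worth 0.95 × 96.75 = 91.9125 now, so partner 1 offers 91.9125, keeping 28.0875.
Round 1 (partner 2 proposes): partner 1 can get 28.0875 next round, worth 0.93 × 28.0875 = 26.121375 now, so partner 2 offers 26.121375, keeping 93.878625.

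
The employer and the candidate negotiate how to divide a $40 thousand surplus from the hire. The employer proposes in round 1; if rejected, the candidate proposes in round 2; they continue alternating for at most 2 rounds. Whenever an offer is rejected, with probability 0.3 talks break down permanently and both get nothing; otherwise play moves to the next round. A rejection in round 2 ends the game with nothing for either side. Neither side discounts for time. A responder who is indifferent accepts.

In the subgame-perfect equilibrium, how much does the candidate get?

28

By backward induction:
Round 2 (the candidate proposes): the employer will accept anything ≥ 0, so the candidate offers 0 and keeps 40.
Round 1 (the employer proposes): rejecting gives the candidate an expected 0.7 × 40 = 28, so the employer offers 28, keeping 12.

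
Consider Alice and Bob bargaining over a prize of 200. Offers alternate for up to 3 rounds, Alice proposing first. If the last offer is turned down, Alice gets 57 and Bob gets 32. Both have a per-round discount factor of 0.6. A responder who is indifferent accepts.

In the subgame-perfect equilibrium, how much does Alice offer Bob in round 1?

Round 3 (Alice proposes): Bob gets 32 if talks fail, so Alice offers 32 and keeps 168.
Round 2 (Bob proposes): Alice can get 168 next round, worth 0.6 × 168 = 100.8 now; Bob offers that and keeps 99.2.
Round 1 (Alice proposes): Bob can get 99.2 next round, worth 0.6 × 99.2 = 59.52 now. Alice offers 59.52 and keeps 200 − 59.52 = 140.48.

59.52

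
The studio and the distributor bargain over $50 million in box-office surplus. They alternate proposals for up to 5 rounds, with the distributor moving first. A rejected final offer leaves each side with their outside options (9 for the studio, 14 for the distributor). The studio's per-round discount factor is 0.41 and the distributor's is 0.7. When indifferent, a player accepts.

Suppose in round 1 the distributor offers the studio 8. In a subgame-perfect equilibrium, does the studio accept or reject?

Reject

Round 5 (the distributor proposes): the studio gets 9 if talks fail, so the distributor offers 9 and keeps 41.
Round 4 (the studio proposes): the distributor can get 41 next round, worth 0.7 × 41 = 28.7 now, so the studio offers 28.7, keeping 21.3.
Round 3 (the distributor proposes): the studio can get 21.3 next round, worth 0.41 × 21.3 = 8.733 now. The distributor offers 8.733 and keeps 50 − 8.733 = 41.267.
Round 2 (the studio proposes): the distributor can get 41.267 next round, worth 0.7 × 41.267 = 28.8869 now, so the studio offers 28.8869, keeping 21.1131.
So by rejecting in round 1, the studio gets 21.1131 next round, worth 0.41 × 21.1131 = 8.656371 now.
Offer 8 < 8.656371, so the studio rejects.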